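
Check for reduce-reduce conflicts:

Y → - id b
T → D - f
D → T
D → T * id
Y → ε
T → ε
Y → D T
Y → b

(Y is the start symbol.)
Augment with Y' → Y and build the canonical LR(0) collection (I0 = CLOSURE({[Y' → . Y]}), then GOTO on every symbol after a dot until no new states appear). It has 14 states:
  I0: { [D → . T * id], [D → . T], [T → . D - f], [T → .], [Y → . - id b], [Y → . D T], [Y → . b], [Y → .], [Y' → . Y] }  — shift, 2 reduces
  I1: { [Y → - . id b] }  — shift
  I2: { [D → . T * id], [D → . T], [T → . D - f], [T → .], [T → D . - f], [Y → D . T] }  — shift, reduce
  I3: { [D → T . * id], [D → T .] }  — shift, reduce
  I4: { [Y' → Y .] }  — accept
  I5: { [Y → b .] }  — reduce
  I6: { [D → T * . id] }  — shift
  I7: { [D → T * id .] }  — reduce
  I8: { [T → D - . f] }  — shift
  I9: { [T → D . - f] }  — shift
  I10: { [D → T . * id], [D → T .], [Y → D T .] }  — shift, 2 reduces
  I11: { [T → D - f .] }  — reduce
  I12: { [Y → - id . b] }  — shift
  I13: { [Y → - id b .] }  — reduce

I0 contains complete items [T → .], [Y → .] — reduce-reduce conflict.
I10 contains complete items [D → T .], [Y → D T .] — reduce-reduce conflict.

Answer: Yes — I0: [T → .] vs [Y → .]; I10: [D → T .] vs [Y → D T .]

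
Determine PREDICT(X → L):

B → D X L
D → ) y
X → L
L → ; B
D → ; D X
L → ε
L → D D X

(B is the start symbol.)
{ $, ')', ';' }

PREDICT(X → L) = (FIRST(RHS) \ {ε}) ∪ (FOLLOW(X) if ε ∈ FIRST(RHS), i.e. RHS ⇒* ε)
FIRST(L) = { ')', ';', ε }
FIRST(L) = { ')', ';', ε }
ε ∈ FIRST(L) (the right-hand side is nullable), so add FOLLOW(X) = { $, ')', ';' }
PREDICT(X → L) = { $, ')', ';' }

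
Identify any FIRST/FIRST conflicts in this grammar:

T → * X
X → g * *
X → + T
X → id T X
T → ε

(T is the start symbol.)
Productions for T:
  T → * X: FIRST = { '*' }
  T → ε: FIRST = { ε }
Productions for X:
  X → g * *: FIRST = { 'g' }
  X → + T: FIRST = { '+' }
  X → id T X: FIRST = { 'id' }

All alternatives of each non-terminal have pairwise disjoint FIRST sets.

Answer: No FIRST/FIRST conflicts.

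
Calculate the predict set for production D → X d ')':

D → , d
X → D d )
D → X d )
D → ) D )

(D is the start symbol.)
{ ')', ',' }

PREDICT(D → X d ')') = (FIRST(RHS) \ {ε}) ∪ (FOLLOW(D) if ε ∈ FIRST(RHS), i.e. RHS ⇒* ε)
FIRST(X) = { ')', ',' }
FIRST(X d ')') = { ')', ',' }
ε ∉ FIRST(X d ')'), so FOLLOW(D) is not added.
PREDICT(D → X d ')') = { ')', ',' }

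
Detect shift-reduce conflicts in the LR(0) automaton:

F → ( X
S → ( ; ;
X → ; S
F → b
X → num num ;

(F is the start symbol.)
No shift-reduce conflicts

Augment with F' → F and build the canonical LR(0) collection (I0 = CLOSURE({[F' → . F]}), then GOTO on every symbol after a dot until no new states appear). It has 13 states:
  I0: { [F → . ( X], [F → . b], [F' → . F] }  — shift
  I1: { [F → ( . X], [X → . ; S], [X → . num num ;] }  — shift
  I2: { [F' → F .] }  — accept
  I3: { [F → b .] }  — reduce
  I4: { [S → . ( ; ;], [X → ; . S] }  — shift
  I5: { [F → ( X .] }  — reduce
  I6: { [X → num . num ;] }  — shift
  I7: { [X → num num . ;] }  — shift
  I8: { [X → num num ; .] }  — reduce
  I9: { [S → ( . ; ;] }  — shift
  I10: { [X → ; S .] }  — reduce
  I11: { [S → ( ; . ;] }  — shift
  I12: { [S → ( ; ; .] }  — reduce

No state contains both a complete item and a shift item.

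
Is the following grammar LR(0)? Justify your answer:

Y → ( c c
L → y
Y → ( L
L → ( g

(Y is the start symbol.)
Yes, the grammar is LR(0)

Augment with Y' → Y and build the canonical LR(0) collection (I0 = CLOSURE({[Y' → . Y]}), then GOTO on every symbol after a dot until no new states appear). It has 9 states:
  I0: { [Y → . ( L], [Y → . ( c c], [Y' → . Y] }  — shift
  I1: { [L → . ( g], [L → . y], [Y → ( . L], [Y → ( . c c] }  — shift
  I2: { [Y' → Y .] }  — accept
  I3: { [L → ( . g] }  — shift
  I4: { [Y → ( L .] }  — reduce
  I5: { [Y → ( c . c] }  — shift
  I6: { [L → y .] }  — reduce
  I7: { [Y → ( c c .] }  — reduce
  I8: { [L → ( g .] }  — reduce

Every state is either a pure shift/goto state or contains exactly one complete item and nothing to shift — no conflicts. The grammar is LR(0).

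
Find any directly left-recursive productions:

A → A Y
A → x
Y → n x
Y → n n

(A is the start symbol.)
Yes, A is left-recursive

Direct left recursion occurs when N → N α for some non-terminal N (the right-hand side begins with the left-hand side itself).

A → A Y: LEFT RECURSIVE (starts with A)
A → x: starts with x
Y → n x: starts with n
Y → n n: starts with n

The grammar has direct left recursion on: A.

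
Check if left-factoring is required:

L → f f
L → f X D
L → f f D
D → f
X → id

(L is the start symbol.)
Yes, L has productions with common prefix 'f'

Left-factoring is needed when two productions for the same non-terminal
share a common prefix on the right-hand side.

Productions for L:
  L → f f
  L → f X D
  L → f f D

Found common prefix 'f' in productions for L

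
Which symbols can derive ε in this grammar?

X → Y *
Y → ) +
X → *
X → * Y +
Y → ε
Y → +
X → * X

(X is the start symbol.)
A non-terminal is nullable if it can derive ε (the empty string): either it has an ε-production, or it has a production whose right-hand side consists entirely of nullable non-terminals.

ε-productions: Y → ε
So Y is immediately nullable.
No further non-terminal can be added: every production for the remaining non-terminals contains a terminal or a non-nullable non-terminal.
Nullable = { 'Y' }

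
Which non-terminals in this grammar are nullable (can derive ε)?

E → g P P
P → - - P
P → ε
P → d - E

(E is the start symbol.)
{ 'P' }

A non-terminal is nullable if it can derive ε (the empty string): either it has an ε-production, or it has a production whose right-hand side consists entirely of nullable non-terminals.

ε-productions: P → ε
So P is immediately nullable.
No further non-terminal can be added: every production for the remaining non-terminals contains a terminal or a non-nullable non-terminal.
Nullable = { 'P' }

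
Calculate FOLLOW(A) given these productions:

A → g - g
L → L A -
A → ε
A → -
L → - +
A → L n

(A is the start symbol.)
A is the start symbol, so $ ∈ FOLLOW(A).
In L → L A -: A is followed by '-', add FIRST('-') \ {ε} = { '-' }

Taking the union: FOLLOW(A) = { $, '-' }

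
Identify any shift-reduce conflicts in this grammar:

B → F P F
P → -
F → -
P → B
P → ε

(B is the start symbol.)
Yes — I3: [P → .] vs [F → . -]

A shift-reduce conflict occurs when an LR(0) state has both:
  - a complete (reduce) item [A → α .] (dot at the end), and
  - a shift item [B → β . c γ] (dot before a terminal).

Augment with B' → B and build the canonical LR(0) collection (I0 = CLOSURE({[B' → . B]}), then GOTO on every symbol after a dot until no new states appear). It has 8 states:
  I0: { [B → . F P F], [B' → . B], [F → . -] }  — shift
  I1: { [F → - .] }  — reduce
  I2: { [B' → B .] }  — accept
  I3: { [B → . F P F], [B → F . P F], [F → . -], [P → . -], [P → . B], [P → .] }  — shift, reduce
  I4: { [F → - .], [P → - .] }  — 2 reduces
  I5: { [P → B .] }  — reduce
  I6: { [B → F P . F], [F → . -] }  — shift
  I7: { [B → F P F .] }  — reduce

I3 contains reduce item [P → .] and shift items [F → . -], [P → . -] — shift-reduce conflict.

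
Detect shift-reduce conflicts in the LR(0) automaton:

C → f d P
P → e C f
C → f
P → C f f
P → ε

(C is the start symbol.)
Augment with C' → C and build the canonical LR(0) collection (I0 = CLOSURE({[C' → . C]}), then GOTO on every symbol after a dot until no new states appear). It has 11 states:
  I0: { [C → . f d P], [C → . f], [C' → . C] }  — shift
  I1: { [C' → C .] }  — accept
  I2: { [C → f . d P], [C → f .] }  — shift, reduce
  I3: { [C → . f d P], [C → . f], [C → f d . P], [P → . C f f], [P → . e C f], [P → .] }  — shift, reduce
  I4: { [P → C . f f] }  — shift
  I5: { [C → f d P .] }  — reduce
  I6: { [C → . f d P], [C → . f], [P → e . C f] }  — shift
  I7: { [P → e C . f] }  — shift
  I8: { [P → e C f .] }  — reduce
  I9: { [P → C f . f] }  — shift
  I10: { [P → C f f .] }  — reduce

I2 contains reduce item [C → f .] and shift item [C → f . d P] — shift-reduce conflict.
I3 contains reduce item [P → .] and shift items [C → . f], [C → . f d P], [P → . e C f] — shift-reduce conflict.

Answer: Yes — I2: [C → f .] vs [C → f . d P]; I3: [P → .] vs [C → . f]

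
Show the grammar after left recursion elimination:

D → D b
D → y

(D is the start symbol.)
D → y D'
D' → b D'
D' → ε

D is directly left-recursive. The standard transformation for
  A → A α₁ | ... | A α_m | β₁ | ... | β_n
is
  A  → β₁ A' | ... | β_n A'
  A' → α₁ A' | ... | α_m A' | ε

D → y becomes D → y D'
D → D b becomes D' → b D'
Add D' → ε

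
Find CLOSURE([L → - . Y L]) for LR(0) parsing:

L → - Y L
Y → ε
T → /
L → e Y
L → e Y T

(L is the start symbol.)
To compute CLOSURE, for each item [A → α.Bβ] where B is a non-terminal, add [B → .γ] for all productions B → γ; repeat for the newly added items until nothing changes.

Start with: [L → - . Y L]
  [L → - . Y L] has the dot before Y: add [Y → .]
No further items can be added.

CLOSURE = { [L → - . Y L], [Y → .] }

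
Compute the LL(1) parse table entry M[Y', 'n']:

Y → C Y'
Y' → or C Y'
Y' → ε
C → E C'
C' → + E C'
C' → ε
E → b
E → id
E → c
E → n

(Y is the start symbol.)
Empty (error entry)

To find M[Y', 'n'], we find productions for Y' where 'n' is in the predict set (PREDICT(N → α) = (FIRST(α) \ {ε}) ∪ (FOLLOW(N) if α ⇒* ε)).

Relevant sets:
  FOLLOW(Y') = { $ }

Y' → or C Y': PREDICT = { 'or' }
Y' → ε: PREDICT = { $ }

M[Y', 'n'] is empty (no production applies)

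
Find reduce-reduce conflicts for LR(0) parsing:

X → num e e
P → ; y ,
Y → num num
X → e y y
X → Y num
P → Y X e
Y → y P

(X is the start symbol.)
No reduce-reduce conflicts

Augment with X' → X and build the canonical LR(0) collection (I0 = CLOSURE({[X' → . X]}), then GOTO on every symbol after a dot until no new states appear). It has 20 states:
  I0: { [X → . Y num], [X → . e y y], [X → . num e e], [X' → . X], [Y → . num num], [Y → . y P] }  — shift
  I1: { [X' → X .] }  — accept
  I2: { [X → Y . num] }  — shift
  I3: { [X → e . y y] }  — shift
  I4: { [X → num . e e], [Y → num . num] }  — shift
  I5: { [P → . ; y ,], [P → . Y X e], [Y → . num num], [Y → . y P], [Y → y . P] }  — shift
  I6: { [P → ; . y ,] }  — shift
  I7: { [Y → y P .] }  — reduce
  I8: { [P → Y . X e], [X → . Y num], [X → . e y y], [X → . num e e], [Y → . num num], [Y → . y P] }  — shift
  I9: { [Y → num . num] }  — shift
  I10: { [Y → num num .] }  — reduce
  I11: { [P → Y X . e] }  — shift
  I12: { [P → Y X e .] }  — reduce
  I13: { [P → ; y . ,] }  — shift
  I14: { [P → ; y , .] }  — reduce
  I15: { [X → num e . e] }  — shift
  I16: { [X → num e e .] }  — reduce
  I17: { [X → e y . y] }  — shift
  I18: { [X → e y y .] }  — reduce
  I19: { [X → Y num .] }  — reduce

No state contains more than one complete item.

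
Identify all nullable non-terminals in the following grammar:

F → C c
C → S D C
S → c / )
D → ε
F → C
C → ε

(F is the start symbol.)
ε-productions: D → ε, C → ε
So D, C are immediately nullable.
F → C: every symbol on the right is nullable, so F is nullable too.
No further non-terminal can be added: every production for the remaining non-terminals contains a terminal or a non-nullable non-terminal.
Nullable = { 'C', 'D', 'F' }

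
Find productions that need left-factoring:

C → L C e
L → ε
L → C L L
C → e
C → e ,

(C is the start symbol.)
Left-factoring is needed when two productions for the same non-terminal
share a common prefix on the right-hand side.

Productions for C:
  C → L C e
  C → e
  C → e ,
Productions for L:
  L → ε
  L → C L L

Found common prefix 'e' in productions for C

Answer: Yes, C has productions with common prefix 'e'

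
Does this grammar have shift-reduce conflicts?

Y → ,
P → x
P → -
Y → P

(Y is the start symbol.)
No shift-reduce conflicts

Augment with Y' → Y and build the canonical LR(0) collection (I0 = CLOSURE({[Y' → . Y]}), then GOTO on every symbol after a dot until no new states appear). It has 6 states:
  I0: { [P → . -], [P → . x], [Y → . ,], [Y → . P], [Y' → . Y] }  — shift
  I1: { [Y → , .] }  — reduce
  I2: { [P → - .] }  — reduce
  I3: { [Y → P .] }  — reduce
  I4: { [Y' → Y .] }  — accept
  I5: { [P → x .] }  — reduce

No state contains both a complete item and a shift item.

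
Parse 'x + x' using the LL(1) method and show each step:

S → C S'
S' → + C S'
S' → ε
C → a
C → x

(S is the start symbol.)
LL(1) parsing maintains a stack (initially the start symbol over $) and the input. At each step: if the stack top is a terminal, match it against the current input token; if it is a non-terminal N, replace it with the RHS of M[N, lookahead] (the unique production whose predict set contains the lookahead).

Stack is shown with the top on the left.

Stack     Input    Action
-------------------------
S $       x + x $  output S → C S'
C S' $    x + x $  output C → x
x S' $    x + x $  match 'x'
S' $      + x $    output S' → + C S'
+ C S' $  + x $    match '+'
C S' $    x $      output C → x
x S' $    x $      match 'x'
S' $      $        output S' → ε
$         $        accept

The string is accepted.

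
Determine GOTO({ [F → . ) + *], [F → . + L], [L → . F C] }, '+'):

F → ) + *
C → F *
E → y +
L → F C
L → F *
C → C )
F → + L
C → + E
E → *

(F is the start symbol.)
{ [F → + . L], [F → . ) + *], [F → . + L], [L → . F *], [L → . F C] }

GOTO(I, '+') = CLOSURE({ [A → αX.β] : [A → α.Xβ] ∈ I, X = '+' })

Items with dot before '+', with the dot advanced:
  [F → . + L] → [F → + . L]
Closure of the advanced items:
  [F → + . L] has the dot before L: add [L → . F C], [L → . F *]
  [L → . F C] has the dot before F: add [F → . ) + *], [F → . + L]

GOTO = { [F → + . L], [F → . ) + *], [F → . + L], [L → . F *], [L → . F C] }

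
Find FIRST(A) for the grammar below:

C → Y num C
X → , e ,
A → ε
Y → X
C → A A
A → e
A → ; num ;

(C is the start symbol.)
{ ';', 'e', ε }

To compute FIRST(A), examine every production with A on the left-hand side, reading each right-hand side left to right until a non-nullable symbol is reached.

From A → ε:
  - ε-production, so ε ∈ FIRST(A)
From A → e:
  - e is a terminal: add 'e' and stop
From A → ; num ;:
  - ';' is a terminal: add ';' and stop

Collecting: FIRST(A) = { ';', 'e', ε }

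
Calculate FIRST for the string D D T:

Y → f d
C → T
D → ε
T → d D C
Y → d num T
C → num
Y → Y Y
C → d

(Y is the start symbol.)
{ 'd' }

FIRST sets of the non-terminals involved (from the grammar, by fixed-point iteration):
  FIRST(D) = { ε }
  FIRST(T) = { 'd' }

To compute FIRST(D D T), process the symbols left to right:
Symbol D is a non-terminal. Add FIRST(D) \ {ε} = { }
D is nullable (ε ∈ FIRST(D)), continue to the next symbol.
Symbol D is a non-terminal. Add FIRST(D) \ {ε} = { }
D is nullable (ε ∈ FIRST(D)), continue to the next symbol.
Symbol T is a non-terminal. Add FIRST(T) \ {ε} = { 'd' }
T is not nullable (ε ∉ FIRST(T)), so stop here.
FIRST(D D T) = { 'd' }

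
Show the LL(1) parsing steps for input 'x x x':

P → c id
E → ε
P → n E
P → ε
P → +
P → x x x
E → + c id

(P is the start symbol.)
LL(1) parsing maintains a stack (initially the start symbol over $) and the input. At each step: if the stack top is a terminal, match it against the current input token; if it is a non-terminal N, replace it with the RHS of M[N, lookahead] (the unique production whose predict set contains the lookahead).

Stack is shown with the top on the left.

Stack    Input    Action
------------------------
P $      x x x $  output P → x x x
x x x $  x x x $  match 'x'
x x $    x x $    match 'x'
x $      x $      match 'x'
$        $        accept

The string is accepted.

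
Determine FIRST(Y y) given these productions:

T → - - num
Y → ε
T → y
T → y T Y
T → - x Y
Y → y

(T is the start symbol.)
FIRST sets of the non-terminals involved (from the grammar, by fixed-point iteration):
  FIRST(Y) = { 'y', ε }

To compute FIRST(Y y), process the symbols left to right:
Symbol Y is a non-terminal. Add FIRST(Y) \ {ε} = { 'y' }
Y is nullable (ε ∈ FIRST(Y)), continue to the next symbol.
Symbol y is a terminal. Add 'y' and stop.
FIRST(Y y) = { 'y' }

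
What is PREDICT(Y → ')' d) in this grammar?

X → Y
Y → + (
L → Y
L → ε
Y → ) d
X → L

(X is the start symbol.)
PREDICT(Y → ')' d) = (FIRST(RHS) \ {ε}) ∪ (FOLLOW(Y) if ε ∈ FIRST(RHS), i.e. RHS ⇒* ε)
FIRST(')' d) = { ')' }
ε ∉ FIRST(')' d), so FOLLOW(Y) is not added.
PREDICT(Y → ')' d) = { ')' }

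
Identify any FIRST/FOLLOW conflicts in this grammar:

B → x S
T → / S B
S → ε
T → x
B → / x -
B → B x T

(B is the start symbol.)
No FIRST/FOLLOW conflicts.

A FIRST/FOLLOW conflict occurs when a non-terminal N has a nullable alternative N → β (β ⇒* ε) and another alternative N → α with FIRST(α) ∩ FOLLOW(N) ≠ ∅: on such a lookahead the parser cannot decide between expanding α and letting N vanish via β.

Nullable non-terminals: S.
S has a nullable alternative but only one production, so nothing to check.

B, T have no nullable alternative, so no FIRST/FOLLOW check is needed there.

No FIRST/FOLLOW conflicts found.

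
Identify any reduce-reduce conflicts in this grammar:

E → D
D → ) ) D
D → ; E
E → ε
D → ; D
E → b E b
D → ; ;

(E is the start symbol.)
A reduce-reduce conflict occurs when an LR(0) state has two complete items [A → α .] and [B → β .] — both call for a reduction, and with no lookahead the parser cannot choose between them.

Augment with E' → E and build the canonical LR(0) collection (I0 = CLOSURE({[E' → . E]}), then GOTO on every symbol after a dot until no new states appear). It has 13 states:
  I0: { [D → . ) ) D], [D → . ; ;], [D → . ; D], [D → . ; E], [E → . D], [E → . b E b], [E → .], [E' → . E] }  — shift, reduce
  I1: { [D → ) . ) D] }  — shift
  I2: { [D → . ) ) D], [D → . ; ;], [D → . ; D], [D → . ; E], [D → ; . ;], [D → ; . D], [D → ; . E], [E → . D], [E → . b E b], [E → .] }  — shift, reduce
  I3: { [E → D .] }  — reduce
  I4: { [E' → E .] }  — accept
  I5: { [D → . ) ) D], [D → . ; ;], [D → . ; D], [D → . ; E], [E → . D], [E → . b E b], [E → .], [E → b . E b] }  — shift, reduce
  I6: { [E → b E . b] }  — shift
  I7: { [E → b E b .] }  — reduce
  I8: { [D → . ) ) D], [D → . ; ;], [D → . ; D], [D → . ; E], [D → ; . ;], [D → ; . D], [D → ; . E], [D → ; ; .], [E → . D], [E → . b E b], [E → .] }  — shift, 2 reduces
  I9: { [D → ; D .], [E → D .] }  — 2 reduces
  I10: { [D → ; E .] }  — reduce
  I11: { [D → ) ) . D], [D → . ) ) D], [D → . ; ;], [D → . ; D], [D → . ; E] }  — shift
  I12: { [D → ) ) D .] }  — reduce

I8 contains complete items [D → ; ; .], [E → .] — reduce-reduce conflict.
I9 contains complete items [D → ; D .], [E → D .] — reduce-reduce conflict.

Answer: Yes — I8: [D → ; ; .] vs [E → .]; I9: [D → ; D .] vs [E → D .]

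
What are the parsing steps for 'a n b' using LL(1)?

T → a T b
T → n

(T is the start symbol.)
Stack is shown with the top on the left.

Stack    Input    Action
------------------------
T $      a n b $  output T → a T b
a T b $  a n b $  match 'a'
T b $    n b $    output T → n
n b $    n b $    match 'n'
b $      b $      match 'b'
$        $        accept

The string is accepted.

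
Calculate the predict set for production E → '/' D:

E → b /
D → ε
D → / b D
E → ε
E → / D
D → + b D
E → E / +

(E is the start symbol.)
{ '/' }

PREDICT(E → '/' D) = (FIRST(RHS) \ {ε}) ∪ (FOLLOW(E) if ε ∈ FIRST(RHS), i.e. RHS ⇒* ε)
FIRST('/' D) = { '/' }
ε ∉ FIRST('/' D), so FOLLOW(E) is not added.
PREDICT(E → '/' D) = { '/' }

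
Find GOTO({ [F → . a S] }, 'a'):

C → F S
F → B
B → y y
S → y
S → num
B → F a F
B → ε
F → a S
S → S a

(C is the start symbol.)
{ [F → a . S], [S → . S a], [S → . num], [S → . y] }

GOTO(I, 'a') = CLOSURE({ [A → αX.β] : [A → α.Xβ] ∈ I, X = 'a' })

Items with dot before 'a', with the dot advanced:
  [F → . a S] → [F → a . S]
Closure of the advanced items:
  [F → a . S] has the dot before S: add [S → . y], [S → . num], [S → . S a]

GOTO = { [F → a . S], [S → . S a], [S → . num], [S → . y] }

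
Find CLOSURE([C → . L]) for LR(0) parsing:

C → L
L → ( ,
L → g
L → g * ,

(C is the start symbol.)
To compute CLOSURE, for each item [A → α.Bβ] where B is a non-terminal, add [B → .γ] for all productions B → γ; repeat for the newly added items until nothing changes.

Start with: [C → . L]
  [C → . L] has the dot before L: add [L → . ( ,], [L → . g], [L → . g * ,]
No further items can be added.

CLOSURE = { [C → . L], [L → . ( ,], [L → . g * ,], [L → . g] }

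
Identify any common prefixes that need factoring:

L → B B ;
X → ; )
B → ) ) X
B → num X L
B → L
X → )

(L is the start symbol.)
Left-factoring is needed when two productions for the same non-terminal
share a common prefix on the right-hand side.

Productions for X:
  X → ; )
  X → )
Productions for B:
  B → ) ) X
  B → num X L
  B → L

No common prefixes found.

Answer: No, left-factoring is not needed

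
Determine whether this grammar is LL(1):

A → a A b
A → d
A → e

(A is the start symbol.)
A grammar is LL(1) if for each non-terminal N with multiple productions, the predict sets of those productions are pairwise disjoint, where PREDICT(N → α) = (FIRST(α) \ {ε}) ∪ (FOLLOW(N) if α ⇒* ε).

For A:
  PREDICT(A → a A b) = { 'a' }
  PREDICT(A → d) = { 'd' }
  PREDICT(A → e) = { 'e' }

All predict sets are disjoint. The grammar IS LL(1).

Answer: Yes, the grammar is LL(1).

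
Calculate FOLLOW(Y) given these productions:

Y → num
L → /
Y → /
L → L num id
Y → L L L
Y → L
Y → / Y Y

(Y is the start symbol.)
{ $, '/', 'num' }

Y is the start symbol, so $ ∈ FOLLOW(Y).
In Y → / Y Y: Y is followed by Y, add FIRST(Y) \ {ε} = { '/', 'num' }
In Y → / Y Y: Y is at the end; this adds FOLLOW(Y) to itself — nothing new

Taking the union: FOLLOW(Y) = { $, '/', 'num' }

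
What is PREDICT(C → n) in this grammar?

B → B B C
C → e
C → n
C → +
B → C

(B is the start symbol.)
PREDICT(C → n) = (FIRST(RHS) \ {ε}) ∪ (FOLLOW(C) if ε ∈ FIRST(RHS), i.e. RHS ⇒* ε)
FIRST(n) = { 'n' }
ε ∉ FIRST(n), so FOLLOW(C) is not added.
PREDICT(C → n) = { 'n' }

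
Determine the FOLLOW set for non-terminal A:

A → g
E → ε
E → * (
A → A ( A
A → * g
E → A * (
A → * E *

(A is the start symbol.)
{ $, '(', '*' }

To compute FOLLOW(A), find every occurrence of A on a right-hand side N → α A β: add FIRST(β) \ {ε}, and if β is empty or nullable also add FOLLOW(N). Iterate to a fixed point.

A is the start symbol, so $ ∈ FOLLOW(A).
In A → A ( A: A is followed by '(' A, add FIRST('(' A) \ {ε} = { '(' }
In A → A ( A: A is at the end; this adds FOLLOW(A) to itself — nothing new
In E → A * (: A is followed by '*' '(', add FIRST('*' '(') \ {ε} = { '*' }

Taking the union: FOLLOW(A) = { $, '(', '*' }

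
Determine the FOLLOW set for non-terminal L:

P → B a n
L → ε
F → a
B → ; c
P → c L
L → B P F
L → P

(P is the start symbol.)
To compute FOLLOW(L), find every occurrence of L on a right-hand side N → α L β: add FIRST(β) \ {ε}, and if β is empty or nullable also add FOLLOW(N). Iterate to a fixed point.

In P → c L: L is at the end, add FOLLOW(P)

The FOLLOW sets referred to above (computed the same way, to a fixed point):
  FOLLOW(P) = { $, 'a' }

Taking the union: FOLLOW(L) = { $, 'a' }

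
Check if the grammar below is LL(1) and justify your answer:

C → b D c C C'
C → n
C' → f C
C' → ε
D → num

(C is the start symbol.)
Relevant sets:
  FOLLOW(C') = { $, 'f' }

For C:
  PREDICT(C → b D c C C') = { 'b' }
  PREDICT(C → n) = { 'n' }
For C':
  PREDICT(C' → f C) = { 'f' }
  PREDICT(C' → ε) = { $, 'f' }
D has a single production, so nothing to check there.

Conflict found: Predict set conflict for C': { 'f' }
The grammar is NOT LL(1).

Answer: No. Predict set conflict for C': { 'f' }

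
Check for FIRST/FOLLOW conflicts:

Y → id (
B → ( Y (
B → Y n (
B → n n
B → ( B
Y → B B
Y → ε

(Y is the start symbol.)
Yes. Y → B B with FOLLOW(Y) on { '(', 'n' }

A FIRST/FOLLOW conflict occurs when a non-terminal N has a nullable alternative N → β (β ⇒* ε) and another alternative N → α with FIRST(α) ∩ FOLLOW(N) ≠ ∅: on such a lookahead the parser cannot decide between expanding α and letting N vanish via β.

Nullable non-terminals: Y.
FIRST sets used below: FIRST(B) = { '(', 'id', 'n' }

Y: nullable alternative(s) Y → ε; FOLLOW(Y) = { $, '(', 'n' }
  Y → id (: FIRST \ {ε} = { 'id' } — disjoint from FOLLOW(Y)
  Y → B B: FIRST \ {ε} = { '(', 'id', 'n' } — overlaps FOLLOW(Y) on { '(', 'n' }: CONFLICT
  Y → ε: FIRST \ {ε} = { } — this is the only nullable alternative, skip

B has no nullable alternative, so no FIRST/FOLLOW check is needed there.

So the grammar has 1 FIRST/FOLLOW conflict (marked CONFLICT above).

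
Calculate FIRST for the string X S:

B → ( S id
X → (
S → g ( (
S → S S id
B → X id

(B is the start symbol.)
FIRST sets of the non-terminals involved (from the grammar, by fixed-point iteration):
  FIRST(X) = { '(' }

To compute FIRST(X S), process the symbols left to right:
Symbol X is a non-terminal. Add FIRST(X) \ {ε} = { '(' }
X is not nullable (ε ∉ FIRST(X)), so stop here.
FIRST(X S) = { '(' }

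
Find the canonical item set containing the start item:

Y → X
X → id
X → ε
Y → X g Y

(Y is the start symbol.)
First, augment the grammar with Y' → Y
I₀ = CLOSURE({ [Y' → . Y] }):
  [Y' → . Y] has the dot before Y: add [Y → . X], [Y → . X g Y]
  [Y → . X] has the dot before X: add [X → . id], [X → .]
No further items can be added.

I₀ = { [X → . id], [X → .], [Y → . X g Y], [Y → . X], [Y' → . Y] }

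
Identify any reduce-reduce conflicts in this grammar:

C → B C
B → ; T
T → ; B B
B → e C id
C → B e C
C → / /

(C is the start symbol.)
No reduce-reduce conflicts

Augment with C' → C and build the canonical LR(0) collection (I0 = CLOSURE({[C' → . C]}), then GOTO on every symbol after a dot until no new states appear). It has 16 states:
  I0: { [B → . ; T], [B → . e C id], [C → . / /], [C → . B C], [C → . B e C], [C' → . C] }  — shift
  I1: { [C → / . /] }  — shift
  I2: { [B → ; . T], [T → . ; B B] }  — shift
  I3: { [B → . ; T], [B → . e C id], [C → . / /], [C → . B C], [C → . B e C], [C → B . C], [C → B . e C] }  — shift
  I4: { [C' → C .] }  — accept
  I5: { [B → . ; T], [B → . e C id], [B → e . C id], [C → . / /], [C → . B C], [C → . B e C] }  — shift
  I6: { [B → e C . id] }  — shift
  I7: { [B → e C id .] }  — reduce
  I8: { [C → B C .] }  — reduce
  I9: { [B → . ; T], [B → . e C id], [B → e . C id], [C → . / /], [C → . B C], [C → . B e C], [C → B e . C] }  — shift
  I10: { [B → e C . id], [C → B e C .] }  — shift, reduce
  I11: { [B → . ; T], [B → . e C id], [T → ; . B B] }  — shift
  I12: { [B → ; T .] }  — reduce
  I13: { [B → . ; T], [B → . e C id], [T → ; B . B] }  — shift
  I14: { [T → ; B B .] }  — reduce
  I15: { [C → / / .] }  — reduce

No state contains more than one complete item.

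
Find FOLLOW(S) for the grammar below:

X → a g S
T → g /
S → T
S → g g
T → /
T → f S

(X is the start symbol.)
{ $ }

In X → a g S: S is at the end, add FOLLOW(X)
In T → f S: S is at the end, add FOLLOW(T)

The FOLLOW sets referred to above (computed the same way, to a fixed point):
  FOLLOW(X) = { $ }
  FOLLOW(T) = { $ }

Taking the union: FOLLOW(S) = { $ }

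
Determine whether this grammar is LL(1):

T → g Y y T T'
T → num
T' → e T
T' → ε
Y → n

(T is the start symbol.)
No. Predict set conflict for T': { 'e' }

Relevant sets:
  FOLLOW(T') = { $, 'e' }

For T:
  PREDICT(T → g Y y T T') = { 'g' }
  PREDICT(T → num) = { 'num' }
For T':
  PREDICT(T' → e T) = { 'e' }
  PREDICT(T' → ε) = { $, 'e' }
Y has a single production, so nothing to check there.

Conflict found: Predict set conflict for T': { 'e' }
The grammar is NOT LL(1).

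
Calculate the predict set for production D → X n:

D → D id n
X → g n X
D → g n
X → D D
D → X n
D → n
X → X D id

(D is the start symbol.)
PREDICT(D → X n) = (FIRST(RHS) \ {ε}) ∪ (FOLLOW(D) if ε ∈ FIRST(RHS), i.e. RHS ⇒* ε)
FIRST(X) = { 'g', 'n' }
FIRST(X n) = { 'g', 'n' }
ε ∉ FIRST(X n), so FOLLOW(D) is not added.
PREDICT(D → X n) = { 'g', 'n' }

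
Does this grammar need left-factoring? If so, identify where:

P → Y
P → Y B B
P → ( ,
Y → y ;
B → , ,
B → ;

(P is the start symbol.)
Left-factoring is needed when two productions for the same non-terminal
share a common prefix on the right-hand side.

Productions for P:
  P → Y
  P → Y B B
  P → ( ,
Productions for B:
  B → , ,
  B → ;

Found common prefix 'Y' in productions for P

Answer: Yes, P has productions with common prefix 'Y'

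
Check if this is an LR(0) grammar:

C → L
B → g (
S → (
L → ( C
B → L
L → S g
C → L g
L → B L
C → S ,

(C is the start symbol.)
No. Shift-reduce conflict between [S → ( .] and [B → . g (]

A grammar is LR(0) if no state in the canonical LR(0) collection has:
  - both a shift item (dot before a terminal) and a complete item (shift-reduce conflict), or
  - two or more complete items (reduce-reduce conflict; the accept item [C' → C .] counts as a complete item here).

Augment with C' → C and build the canonical LR(0) collection (I0 = CLOSURE({[C' → . C]}), then GOTO on every symbol after a dot until no new states appear). It has 14 states:
  I0: { [B → . L], [B → . g (], [C → . L g], [C → . L], [C → . S ,], [C' → . C], [L → . ( C], [L → . B L], [L → . S g], [S → . (] }  — shift
  I1: { [B → . L], [B → . g (], [C → . L g], [C → . L], [C → . S ,], [L → ( . C], [L → . ( C], [L → . B L], [L → . S g], [S → ( .], [S → . (] }  — shift, reduce
  I2: { [B → . L], [B → . g (], [L → . ( C], [L → . B L], [L → . S g], [L → B . L], [S → . (] }  — shift
  I3: { [C' → C .] }  — accept
  I4: { [B → L .], [C → L . g], [C → L .] }  — shift, 2 reduces
  I5: { [C → S . ,], [L → S . g] }  — shift
  I6: { [B → g . (] }  — shift
  I7: { [B → g ( .] }  — reduce
  I8: { [C → S , .] }  — reduce
  I9: { [L → S g .] }  — reduce
  I10: { [C → L g .] }  — reduce
  I11: { [B → L .], [L → B L .] }  — 2 reduces
  I12: { [L → S . g] }  — shift
  I13: { [L → ( C .] }  — reduce

Conflict in state I1:
  Shift-reduce conflict between [S → ( .] and [B → . g (]
So the grammar is NOT LR(0).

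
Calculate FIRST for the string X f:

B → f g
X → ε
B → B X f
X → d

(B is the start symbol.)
FIRST sets of the non-terminals involved (from the grammar, by fixed-point iteration):
  FIRST(X) = { 'd', ε }

To compute FIRST(X f), process the symbols left to right:
Symbol X is a non-terminal. Add FIRST(X) \ {ε} = { 'd' }
X is nullable (ε ∈ FIRST(X)), continue to the next symbol.
Symbol f is a terminal. Add 'f' and stop.
FIRST(X f) = { 'd', 'f' }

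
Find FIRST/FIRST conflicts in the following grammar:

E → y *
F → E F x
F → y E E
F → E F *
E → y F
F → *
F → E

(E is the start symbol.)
A FIRST/FIRST conflict occurs when two productions N → α and N → β for the same non-terminal have FIRST(α) ∩ FIRST(β) ≠ ∅ (with ε ∈ FIRST of a nullable right-hand side, so two nullable alternatives also conflict).

FIRST sets of the non-terminals at (or reachable through a nullable prefix from) the front of some alternative:
  FIRST(E) = { 'y' }

Productions for E:
  E → y *: FIRST = { 'y' }
  E → y F: FIRST = { 'y' }
Productions for F:
  F → E F x: FIRST = { 'y' }
  F → y E E: FIRST = { 'y' }
  F → E F *: FIRST = { 'y' }
  F → *: FIRST = { '*' }
  F → E: FIRST = { 'y' }

Conflict for E: E → y * and E → y F
  Overlap: { 'y' }
Conflict for F: F → E F x and F → y E E
  Overlap: { 'y' }
Conflict for F: F → E F x and F → E F *
  Overlap: { 'y' }
Conflict for F: F → E F x and F → E
  Overlap: { 'y' }
Conflict for F: F → y E E and F → E F *
  Overlap: { 'y' }
Conflict for F: F → y E E and F → E
  Overlap: { 'y' }
Conflict for F: F → E F * and F → E
  Overlap: { 'y' }

Answer: Yes. E → y '*' / E → y F on { 'y' }; F → E F x / F → y E E on { 'y' }; F → E F x / F → E F '*' on { 'y' }; F → E F x / F → E on { 'y' }; F → y E E / F → E F '*' on { 'y' }; F → y E E / F → E on { 'y' }; F → E F '*' / F → E on { 'y' }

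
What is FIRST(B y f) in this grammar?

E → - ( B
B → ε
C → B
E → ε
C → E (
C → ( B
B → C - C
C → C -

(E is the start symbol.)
FIRST sets of the non-terminals involved (from the grammar, by fixed-point iteration):
  FIRST(B) = { '(', '-', ε }

To compute FIRST(B y f), process the symbols left to right:
Symbol B is a non-terminal. Add FIRST(B) \ {ε} = { '(', '-' }
B is nullable (ε ∈ FIRST(B)), continue to the next symbol.
Symbol y is a terminal. Add 'y' and stop.
FIRST(B y f) = { '(', '-', 'y' }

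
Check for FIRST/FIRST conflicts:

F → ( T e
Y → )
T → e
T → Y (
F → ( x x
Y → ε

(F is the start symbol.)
FIRST sets of the non-terminals at (or reachable through a nullable prefix from) the front of some alternative:
  FIRST(Y) = { ')', ε }

Productions for F:
  F → ( T e: FIRST = { '(' }
  F → ( x x: FIRST = { '(' }
Productions for Y:
  Y → ): FIRST = { ')' }
  Y → ε: FIRST = { ε }
Productions for T:
  T → e: FIRST = { 'e' }
  T → Y (: FIRST = { '(', ')' }

Conflict for F: F → ( T e and F → ( x x
  Overlap: { '(' }

Answer: Yes. F → '(' T e / F → '(' x x on { '(' }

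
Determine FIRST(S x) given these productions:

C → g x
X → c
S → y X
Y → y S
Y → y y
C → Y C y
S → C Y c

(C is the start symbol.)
{ 'g', 'y' }

FIRST sets of the non-terminals involved (from the grammar, by fixed-point iteration):
  FIRST(S) = { 'g', 'y' }

To compute FIRST(S x), process the symbols left to right:
Symbol S is a non-terminal. Add FIRST(S) \ {ε} = { 'g', 'y' }
S is not nullable (ε ∉ FIRST(S)), so stop here.
FIRST(S x) = { 'g', 'y' }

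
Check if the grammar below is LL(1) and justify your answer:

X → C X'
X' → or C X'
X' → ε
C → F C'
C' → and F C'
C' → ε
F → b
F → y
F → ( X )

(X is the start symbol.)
Relevant sets:
  FOLLOW(X') = { $, ')' }
  FOLLOW(C') = { $, ')', 'or' }

For X':
  PREDICT(X' → or C X') = { 'or' }
  PREDICT(X' → ε) = { $, ')' }
For C':
  PREDICT(C' → and F C') = { 'and' }
  PREDICT(C' → ε) = { $, ')', 'or' }
For F:
  PREDICT(F → b) = { 'b' }
  PREDICT(F → y) = { 'y' }
  PREDICT(F → '(' X ')') = { '(' }
X, C have a single production, so nothing to check there.

All predict sets are disjoint. The grammar IS LL(1).

Answer: Yes, the grammar is LL(1).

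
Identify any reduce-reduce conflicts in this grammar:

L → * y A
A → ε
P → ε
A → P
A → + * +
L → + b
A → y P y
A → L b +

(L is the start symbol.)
Augment with L' → L and build the canonical LR(0) collection (I0 = CLOSURE({[L' → . L]}), then GOTO on every symbol after a dot until no new states appear). It has 17 states:
  I0: { [L → . * y A], [L → . + b], [L' → . L] }  — shift
  I1: { [L → * . y A] }  — shift
  I2: { [L → + . b] }  — shift
  I3: { [L' → L .] }  — accept
  I4: { [L → + b .] }  — reduce
  I5: { [A → . + * +], [A → . L b +], [A → . P], [A → . y P y], [A → .], [L → * y . A], [L → . * y A], [L → . + b], [P → .] }  — shift, 2 reduces
  I6: { [A → + . * +], [L → + . b] }  — shift
  I7: { [L → * y A .] }  — reduce
  I8: { [A → L . b +] }  — shift
  I9: { [A → P .] }  — reduce
  I10: { [A → y . P y], [P → .] }  — reduce
  I11: { [A → y P . y] }  — shift
  I12: { [A → y P y .] }  — reduce
  I13: { [A → L b . +] }  — shift
  I14: { [A → L b + .] }  — reduce
  I15: { [A → + * . +] }  — shift
  I16: { [A → + * + .] }  — reduce

I5 contains complete items [A → .], [P → .] — reduce-reduce conflict.

Answer: Yes — I5: [A → .] vs [P → .]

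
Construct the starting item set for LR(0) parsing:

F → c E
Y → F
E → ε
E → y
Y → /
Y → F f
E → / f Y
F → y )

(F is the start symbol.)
First, augment the grammar with F' → F
I₀ = CLOSURE({ [F' → . F] }):
  [F' → . F] has the dot before F: add [F → . c E], [F → . y )]
No further items can be added.

I₀ = { [F → . c E], [F → . y )], [F' → . F] }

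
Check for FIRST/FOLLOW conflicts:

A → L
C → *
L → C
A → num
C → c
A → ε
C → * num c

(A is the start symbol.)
No FIRST/FOLLOW conflicts.

A FIRST/FOLLOW conflict occurs when a non-terminal N has a nullable alternative N → β (β ⇒* ε) and another alternative N → α with FIRST(α) ∩ FOLLOW(N) ≠ ∅: on such a lookahead the parser cannot decide between expanding α and letting N vanish via β.

Nullable non-terminals: A.
FIRST sets used below: FIRST(L) = { '*', 'c' }

A: nullable alternative(s) A → ε; FOLLOW(A) = { $ }
  A → L: FIRST \ {ε} = { '*', 'c' } — disjoint from FOLLOW(A)
  A → num: FIRST \ {ε} = { 'num' } — disjoint from FOLLOW(A)
  A → ε: FIRST \ {ε} = { } — this is the only nullable alternative, skip

C, L have no nullable alternative, so no FIRST/FOLLOW check is needed there.

No FIRST/FOLLOW conflicts found.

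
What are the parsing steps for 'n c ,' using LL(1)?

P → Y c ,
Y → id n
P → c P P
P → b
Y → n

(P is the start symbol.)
LL(1) parsing maintains a stack (initially the start symbol over $) and the input. At each step: if the stack top is a terminal, match it against the current input token; if it is a non-terminal N, replace it with the RHS of M[N, lookahead] (the unique production whose predict set contains the lookahead).

Stack is shown with the top on the left.

Stack    Input    Action
------------------------
P $      n c , $  output P → Y c ,
Y c , $  n c , $  output Y → n
n c , $  n c , $  match 'n'
c , $    c , $    match 'c'
, $      , $      match ','
$        $        accept

The string is accepted.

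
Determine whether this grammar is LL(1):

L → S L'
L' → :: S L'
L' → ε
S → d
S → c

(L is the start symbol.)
A grammar is LL(1) if for each non-terminal N with multiple productions, the predict sets of those productions are pairwise disjoint, where PREDICT(N → α) = (FIRST(α) \ {ε}) ∪ (FOLLOW(N) if α ⇒* ε).

Relevant sets:
  FOLLOW(L') = { $ }

For L':
  PREDICT(L' → :: S L') = { '::' }
  PREDICT(L' → ε) = { $ }
For S:
  PREDICT(S → d) = { 'd' }
  PREDICT(S → c) = { 'c' }
L has a single production, so nothing to check there.

All predict sets are disjoint. The grammar IS LL(1).

Answer: Yes, the grammar is LL(1).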